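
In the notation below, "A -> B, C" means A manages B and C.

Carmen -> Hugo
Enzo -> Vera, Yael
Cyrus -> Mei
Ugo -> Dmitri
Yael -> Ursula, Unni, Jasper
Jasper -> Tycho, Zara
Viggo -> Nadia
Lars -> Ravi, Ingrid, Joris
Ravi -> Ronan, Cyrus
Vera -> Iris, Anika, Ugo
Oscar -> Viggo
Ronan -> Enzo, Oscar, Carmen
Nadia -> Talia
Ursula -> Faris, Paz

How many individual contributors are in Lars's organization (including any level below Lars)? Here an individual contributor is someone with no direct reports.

The people in Lars's organization with no one reporting to them are Joris, Ingrid, Mei, Hugo, Talia, Zara, Tycho, Unni, Paz, Faris, Dmitri, Anika, Iris. That is 13.

13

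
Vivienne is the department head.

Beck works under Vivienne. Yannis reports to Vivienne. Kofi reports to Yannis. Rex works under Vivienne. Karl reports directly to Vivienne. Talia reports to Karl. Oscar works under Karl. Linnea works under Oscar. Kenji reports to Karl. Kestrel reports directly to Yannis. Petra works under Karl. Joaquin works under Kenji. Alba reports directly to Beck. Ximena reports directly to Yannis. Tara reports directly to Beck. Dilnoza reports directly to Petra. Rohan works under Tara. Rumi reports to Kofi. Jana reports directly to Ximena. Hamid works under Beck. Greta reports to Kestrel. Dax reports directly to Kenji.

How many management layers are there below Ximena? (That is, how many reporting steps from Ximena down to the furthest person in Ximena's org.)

1

The longest chain under Ximena runs Ximena → Jana, which is 1 level below Ximena.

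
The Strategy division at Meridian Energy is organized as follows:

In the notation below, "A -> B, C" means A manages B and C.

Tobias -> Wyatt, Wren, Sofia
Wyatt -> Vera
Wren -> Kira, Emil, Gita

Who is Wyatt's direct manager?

Wyatt reports directly to Tobias.

Tobias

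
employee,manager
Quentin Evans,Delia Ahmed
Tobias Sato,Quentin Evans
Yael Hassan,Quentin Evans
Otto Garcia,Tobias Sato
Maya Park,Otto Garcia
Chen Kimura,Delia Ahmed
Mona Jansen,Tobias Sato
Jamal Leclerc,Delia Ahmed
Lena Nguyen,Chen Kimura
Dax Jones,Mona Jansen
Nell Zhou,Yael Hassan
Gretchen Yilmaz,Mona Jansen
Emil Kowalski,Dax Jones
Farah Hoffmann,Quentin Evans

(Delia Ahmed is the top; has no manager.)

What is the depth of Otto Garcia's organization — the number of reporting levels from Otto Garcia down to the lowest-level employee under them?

1

The longest chain under Otto Garcia runs Otto Garcia → Maya Park, which is 1 level below Otto Garcia.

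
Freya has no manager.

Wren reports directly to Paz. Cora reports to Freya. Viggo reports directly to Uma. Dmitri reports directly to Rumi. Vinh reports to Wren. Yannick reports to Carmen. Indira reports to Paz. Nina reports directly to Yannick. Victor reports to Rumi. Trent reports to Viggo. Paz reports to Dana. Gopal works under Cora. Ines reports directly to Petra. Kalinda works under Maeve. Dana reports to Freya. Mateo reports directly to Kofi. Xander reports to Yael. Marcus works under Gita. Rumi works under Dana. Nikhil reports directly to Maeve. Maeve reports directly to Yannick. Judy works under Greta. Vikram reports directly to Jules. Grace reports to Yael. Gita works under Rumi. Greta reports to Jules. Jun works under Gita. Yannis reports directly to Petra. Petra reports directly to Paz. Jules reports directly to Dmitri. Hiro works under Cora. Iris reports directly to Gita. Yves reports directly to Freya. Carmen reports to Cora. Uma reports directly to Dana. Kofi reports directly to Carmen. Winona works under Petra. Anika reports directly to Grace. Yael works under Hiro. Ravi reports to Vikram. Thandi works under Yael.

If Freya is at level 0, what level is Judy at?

6

Chain from Judy up to Freya: Judy → Greta → Jules → Dmitri → Rumi → Dana → Freya. That is 6 steps up, so Judy is 6 levels below Freya.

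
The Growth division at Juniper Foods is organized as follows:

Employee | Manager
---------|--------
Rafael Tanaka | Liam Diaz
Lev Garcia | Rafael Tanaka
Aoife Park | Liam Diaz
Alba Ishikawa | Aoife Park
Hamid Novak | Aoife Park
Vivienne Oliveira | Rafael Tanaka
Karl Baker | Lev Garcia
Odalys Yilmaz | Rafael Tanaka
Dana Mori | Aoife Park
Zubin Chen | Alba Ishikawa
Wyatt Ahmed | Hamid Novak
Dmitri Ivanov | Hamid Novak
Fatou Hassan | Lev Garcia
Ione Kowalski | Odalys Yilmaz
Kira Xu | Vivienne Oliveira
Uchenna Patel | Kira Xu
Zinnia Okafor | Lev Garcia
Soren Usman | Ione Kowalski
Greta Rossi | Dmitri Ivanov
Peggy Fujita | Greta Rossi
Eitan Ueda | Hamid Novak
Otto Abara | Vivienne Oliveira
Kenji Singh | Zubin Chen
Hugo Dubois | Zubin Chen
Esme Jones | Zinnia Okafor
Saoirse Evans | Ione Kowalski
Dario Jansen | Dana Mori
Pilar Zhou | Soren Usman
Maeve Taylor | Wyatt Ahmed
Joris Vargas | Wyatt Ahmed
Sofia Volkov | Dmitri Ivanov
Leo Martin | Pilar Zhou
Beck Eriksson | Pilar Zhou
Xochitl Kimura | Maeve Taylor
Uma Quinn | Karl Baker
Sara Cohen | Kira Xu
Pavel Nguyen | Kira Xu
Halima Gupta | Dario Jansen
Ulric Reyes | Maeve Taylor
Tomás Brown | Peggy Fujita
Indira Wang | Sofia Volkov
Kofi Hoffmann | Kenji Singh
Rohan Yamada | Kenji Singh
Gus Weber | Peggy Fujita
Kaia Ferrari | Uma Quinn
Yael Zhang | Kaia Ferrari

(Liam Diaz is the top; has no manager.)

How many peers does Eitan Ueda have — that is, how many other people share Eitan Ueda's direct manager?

Eitan Ueda reports to Hamid Novak. Hamid Novak's other direct reports are Wyatt Ahmed, Dmitri Ivanov — 2 peers.

2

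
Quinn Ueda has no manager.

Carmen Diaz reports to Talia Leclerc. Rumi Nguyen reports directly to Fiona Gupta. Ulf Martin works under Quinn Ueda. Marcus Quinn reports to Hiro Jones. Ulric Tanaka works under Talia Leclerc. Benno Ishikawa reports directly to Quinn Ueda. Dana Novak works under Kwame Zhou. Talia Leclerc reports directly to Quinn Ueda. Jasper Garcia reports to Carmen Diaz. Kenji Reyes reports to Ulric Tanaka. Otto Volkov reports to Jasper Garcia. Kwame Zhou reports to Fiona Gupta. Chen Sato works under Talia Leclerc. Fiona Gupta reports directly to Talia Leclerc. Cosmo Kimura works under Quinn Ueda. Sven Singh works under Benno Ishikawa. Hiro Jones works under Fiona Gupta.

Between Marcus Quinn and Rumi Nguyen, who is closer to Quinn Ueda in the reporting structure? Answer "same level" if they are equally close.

Rumi Nguyen

Marcus Quinn is 4 levels below Quinn Ueda; Rumi Nguyen is 3. Rumi Nguyen is higher.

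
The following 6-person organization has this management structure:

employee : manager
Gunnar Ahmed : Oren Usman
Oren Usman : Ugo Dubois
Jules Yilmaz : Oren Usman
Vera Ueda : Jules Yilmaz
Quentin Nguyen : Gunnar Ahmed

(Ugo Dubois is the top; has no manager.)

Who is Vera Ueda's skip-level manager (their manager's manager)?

Oren Usman

Vera Ueda reports to Jules Yilmaz, and Jules Yilmaz reports to Oren Usman. So Vera Ueda's skip-level manager is Oren Usman.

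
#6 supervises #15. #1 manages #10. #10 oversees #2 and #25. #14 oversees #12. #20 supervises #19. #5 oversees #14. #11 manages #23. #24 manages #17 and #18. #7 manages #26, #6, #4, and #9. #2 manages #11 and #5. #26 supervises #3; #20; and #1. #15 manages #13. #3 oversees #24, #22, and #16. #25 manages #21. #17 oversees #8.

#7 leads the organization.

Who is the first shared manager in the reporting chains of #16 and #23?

#26

#16's chain of managers is #3, #26, #7. #23's chain of managers is #11, #2, #10, #1, #26, #7. The first manager that appears in both chains is #26.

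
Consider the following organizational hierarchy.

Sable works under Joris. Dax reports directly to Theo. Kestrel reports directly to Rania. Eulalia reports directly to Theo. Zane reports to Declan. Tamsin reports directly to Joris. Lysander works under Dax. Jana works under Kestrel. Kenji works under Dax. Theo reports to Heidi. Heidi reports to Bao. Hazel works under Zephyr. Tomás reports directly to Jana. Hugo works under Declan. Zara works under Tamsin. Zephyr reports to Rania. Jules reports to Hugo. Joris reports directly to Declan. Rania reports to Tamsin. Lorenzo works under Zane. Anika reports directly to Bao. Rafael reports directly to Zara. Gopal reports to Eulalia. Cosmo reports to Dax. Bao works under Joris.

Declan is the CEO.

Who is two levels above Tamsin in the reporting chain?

Declan

Tamsin reports to Joris, and Joris reports to Declan. So Tamsin's skip-level manager is Declan.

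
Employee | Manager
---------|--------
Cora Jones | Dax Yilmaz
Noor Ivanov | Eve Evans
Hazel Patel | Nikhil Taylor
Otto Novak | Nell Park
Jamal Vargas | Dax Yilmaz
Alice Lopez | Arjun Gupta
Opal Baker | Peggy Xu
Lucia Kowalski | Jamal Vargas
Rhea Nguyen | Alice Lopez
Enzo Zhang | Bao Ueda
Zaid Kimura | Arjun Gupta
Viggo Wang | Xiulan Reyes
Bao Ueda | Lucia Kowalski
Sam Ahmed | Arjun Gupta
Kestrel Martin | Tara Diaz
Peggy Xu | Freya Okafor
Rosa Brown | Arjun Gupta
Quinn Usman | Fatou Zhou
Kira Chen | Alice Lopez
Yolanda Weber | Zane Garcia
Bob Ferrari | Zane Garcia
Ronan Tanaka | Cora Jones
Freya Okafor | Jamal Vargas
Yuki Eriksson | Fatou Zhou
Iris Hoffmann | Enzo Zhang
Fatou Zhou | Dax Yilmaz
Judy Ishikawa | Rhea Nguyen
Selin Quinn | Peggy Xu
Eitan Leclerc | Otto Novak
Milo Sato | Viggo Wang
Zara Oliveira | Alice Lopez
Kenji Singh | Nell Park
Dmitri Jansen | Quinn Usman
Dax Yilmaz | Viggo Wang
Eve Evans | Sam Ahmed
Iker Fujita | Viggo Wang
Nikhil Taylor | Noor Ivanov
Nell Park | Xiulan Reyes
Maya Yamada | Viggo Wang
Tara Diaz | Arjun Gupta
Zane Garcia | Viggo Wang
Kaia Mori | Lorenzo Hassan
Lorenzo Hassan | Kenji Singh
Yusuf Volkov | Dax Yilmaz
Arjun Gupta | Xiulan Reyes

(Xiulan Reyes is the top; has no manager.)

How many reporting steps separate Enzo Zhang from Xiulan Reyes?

6

Chain from Enzo Zhang up to Xiulan Reyes: Enzo Zhang → Bao Ueda → Lucia Kowalski → Jamal Vargas → Dax Yilmaz → Viggo Wang → Xiulan Reyes. That is 6 steps up, so Enzo Zhang is 6 levels below Xiulan Reyes.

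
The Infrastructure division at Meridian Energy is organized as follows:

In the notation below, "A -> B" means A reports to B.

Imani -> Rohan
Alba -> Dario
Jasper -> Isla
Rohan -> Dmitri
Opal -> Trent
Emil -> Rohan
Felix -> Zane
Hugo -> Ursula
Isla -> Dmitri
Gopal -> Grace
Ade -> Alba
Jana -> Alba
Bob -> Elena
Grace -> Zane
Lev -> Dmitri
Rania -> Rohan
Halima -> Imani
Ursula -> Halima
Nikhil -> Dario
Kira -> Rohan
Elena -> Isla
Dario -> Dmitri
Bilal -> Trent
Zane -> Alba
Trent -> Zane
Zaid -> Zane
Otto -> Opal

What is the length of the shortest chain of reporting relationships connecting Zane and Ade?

Zane is 1 level below Alba, and Ade is 1 level below Alba (their lowest common manager). The shortest path runs up from Zane to Alba and back down to Ade: 1 + 1 = 2 links.

2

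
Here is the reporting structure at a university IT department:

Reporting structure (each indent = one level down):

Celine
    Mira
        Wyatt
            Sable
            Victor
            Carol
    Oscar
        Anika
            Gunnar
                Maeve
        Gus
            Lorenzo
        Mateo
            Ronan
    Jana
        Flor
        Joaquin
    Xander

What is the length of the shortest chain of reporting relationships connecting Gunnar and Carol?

6

Gunnar is 3 levels below Celine, and Carol is 3 levels below Celine (their lowest common manager). The shortest path runs up from Gunnar to Celine and back down to Carol: 3 + 3 = 6 links.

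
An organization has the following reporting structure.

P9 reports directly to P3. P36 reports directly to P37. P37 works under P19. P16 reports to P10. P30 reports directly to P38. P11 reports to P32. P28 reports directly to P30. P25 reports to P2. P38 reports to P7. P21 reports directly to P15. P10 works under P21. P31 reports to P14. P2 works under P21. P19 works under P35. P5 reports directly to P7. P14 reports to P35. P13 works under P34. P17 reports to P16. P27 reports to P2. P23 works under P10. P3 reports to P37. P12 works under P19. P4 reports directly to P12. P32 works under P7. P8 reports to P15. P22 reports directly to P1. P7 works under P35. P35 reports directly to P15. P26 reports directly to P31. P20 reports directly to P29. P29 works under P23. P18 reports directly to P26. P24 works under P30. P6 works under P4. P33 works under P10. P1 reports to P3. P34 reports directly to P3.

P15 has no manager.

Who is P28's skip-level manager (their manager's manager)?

P28 reports to P30, and P30 reports to P38. So P28's skip-level manager is P38.

P38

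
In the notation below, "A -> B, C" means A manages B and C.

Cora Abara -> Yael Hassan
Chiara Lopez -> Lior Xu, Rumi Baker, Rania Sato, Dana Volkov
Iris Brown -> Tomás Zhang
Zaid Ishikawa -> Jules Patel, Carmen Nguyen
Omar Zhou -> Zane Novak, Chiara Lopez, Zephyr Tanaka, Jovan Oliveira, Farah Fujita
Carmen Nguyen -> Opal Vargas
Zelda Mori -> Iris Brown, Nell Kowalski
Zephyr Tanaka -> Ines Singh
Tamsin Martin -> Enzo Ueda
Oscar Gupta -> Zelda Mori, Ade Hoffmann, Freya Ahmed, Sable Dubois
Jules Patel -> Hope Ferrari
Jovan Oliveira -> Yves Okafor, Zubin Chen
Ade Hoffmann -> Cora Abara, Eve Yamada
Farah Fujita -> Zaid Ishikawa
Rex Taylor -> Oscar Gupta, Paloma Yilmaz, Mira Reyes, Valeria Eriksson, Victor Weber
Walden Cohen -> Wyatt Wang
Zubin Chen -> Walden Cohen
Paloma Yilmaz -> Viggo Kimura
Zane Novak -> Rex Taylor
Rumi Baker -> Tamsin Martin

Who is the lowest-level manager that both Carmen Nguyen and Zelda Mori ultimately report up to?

Carmen Nguyen's chain of managers is Zaid Ishikawa, Farah Fujita, Omar Zhou. Zelda Mori's chain of managers is Oscar Gupta, Rex Taylor, Zane Novak, Omar Zhou. The first manager that appears in both chains is Omar Zhou.

Omar Zhou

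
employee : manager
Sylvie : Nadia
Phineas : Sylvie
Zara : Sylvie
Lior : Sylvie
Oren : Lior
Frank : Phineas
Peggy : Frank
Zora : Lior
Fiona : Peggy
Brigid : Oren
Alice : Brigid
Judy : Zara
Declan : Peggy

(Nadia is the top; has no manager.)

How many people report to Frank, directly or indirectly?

Frank directly manages Peggy. Under Peggy: Declan, Fiona (2). That's 3 in total.

3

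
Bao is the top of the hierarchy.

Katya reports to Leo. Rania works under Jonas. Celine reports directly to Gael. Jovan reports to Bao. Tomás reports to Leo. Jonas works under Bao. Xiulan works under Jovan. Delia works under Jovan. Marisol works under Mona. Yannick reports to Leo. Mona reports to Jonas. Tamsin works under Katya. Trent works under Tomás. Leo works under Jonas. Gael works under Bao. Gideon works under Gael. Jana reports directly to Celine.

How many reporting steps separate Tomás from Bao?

3

Chain from Tomás up to Bao: Tomás → Leo → Jonas → Bao. That is 3 steps up, so Tomás is 3 levels below Bao.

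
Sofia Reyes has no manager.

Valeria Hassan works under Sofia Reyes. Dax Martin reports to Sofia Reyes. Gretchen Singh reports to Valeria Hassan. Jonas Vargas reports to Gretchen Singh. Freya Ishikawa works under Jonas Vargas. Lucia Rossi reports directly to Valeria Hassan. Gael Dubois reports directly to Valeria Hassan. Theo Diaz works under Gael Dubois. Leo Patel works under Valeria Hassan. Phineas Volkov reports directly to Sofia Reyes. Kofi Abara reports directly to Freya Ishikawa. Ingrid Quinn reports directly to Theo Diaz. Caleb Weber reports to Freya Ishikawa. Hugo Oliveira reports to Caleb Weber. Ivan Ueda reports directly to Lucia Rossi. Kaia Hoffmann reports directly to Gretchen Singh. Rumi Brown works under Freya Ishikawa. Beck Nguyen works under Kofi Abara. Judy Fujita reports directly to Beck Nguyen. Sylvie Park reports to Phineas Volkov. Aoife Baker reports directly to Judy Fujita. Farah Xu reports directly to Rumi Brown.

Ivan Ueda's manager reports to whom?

Ivan Ueda reports to Lucia Rossi, and Lucia Rossi reports to Valeria Hassan. So Ivan Ueda's skip-level manager is Valeria Hassan.

Valeria Hassan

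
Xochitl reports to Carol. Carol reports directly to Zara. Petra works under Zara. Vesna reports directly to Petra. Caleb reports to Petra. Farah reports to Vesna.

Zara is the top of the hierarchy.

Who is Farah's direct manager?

Vesna

Farah reports directly to Vesna.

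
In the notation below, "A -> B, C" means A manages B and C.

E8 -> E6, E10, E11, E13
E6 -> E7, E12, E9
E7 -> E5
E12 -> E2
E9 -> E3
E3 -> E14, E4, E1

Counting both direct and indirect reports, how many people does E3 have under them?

E3 directly manages E14, E4, E1. E14 has no reports. E4 has no reports. E1 has no reports. So E3's organization is 3 direct reports plus everyone under them: 1 + 1 + 1 = 3.

3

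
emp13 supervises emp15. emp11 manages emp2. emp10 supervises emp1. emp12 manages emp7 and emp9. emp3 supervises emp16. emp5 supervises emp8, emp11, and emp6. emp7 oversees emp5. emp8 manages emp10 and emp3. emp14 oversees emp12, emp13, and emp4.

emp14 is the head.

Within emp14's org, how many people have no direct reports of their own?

7

The people in emp14's organization with no one reporting to them are emp4, emp15, emp9, emp6, emp2, emp16, emp1. That is 7.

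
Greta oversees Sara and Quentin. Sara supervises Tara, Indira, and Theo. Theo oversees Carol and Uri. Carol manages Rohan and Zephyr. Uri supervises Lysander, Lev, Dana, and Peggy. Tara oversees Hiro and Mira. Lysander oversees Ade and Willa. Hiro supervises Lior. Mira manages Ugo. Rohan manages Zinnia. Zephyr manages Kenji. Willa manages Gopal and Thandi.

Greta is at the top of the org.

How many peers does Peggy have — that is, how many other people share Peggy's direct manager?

Peggy reports to Uri. Uri's other direct reports are Lysander, Lev, Dana — 3 peers.

3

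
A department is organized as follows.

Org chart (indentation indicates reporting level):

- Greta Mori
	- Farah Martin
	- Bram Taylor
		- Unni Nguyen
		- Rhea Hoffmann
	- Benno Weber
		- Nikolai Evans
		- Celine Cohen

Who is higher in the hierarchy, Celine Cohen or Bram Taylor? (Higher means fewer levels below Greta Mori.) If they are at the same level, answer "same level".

Bram Taylor

Celine Cohen is 2 levels below Greta Mori; Bram Taylor is 1. Bram Taylor is higher.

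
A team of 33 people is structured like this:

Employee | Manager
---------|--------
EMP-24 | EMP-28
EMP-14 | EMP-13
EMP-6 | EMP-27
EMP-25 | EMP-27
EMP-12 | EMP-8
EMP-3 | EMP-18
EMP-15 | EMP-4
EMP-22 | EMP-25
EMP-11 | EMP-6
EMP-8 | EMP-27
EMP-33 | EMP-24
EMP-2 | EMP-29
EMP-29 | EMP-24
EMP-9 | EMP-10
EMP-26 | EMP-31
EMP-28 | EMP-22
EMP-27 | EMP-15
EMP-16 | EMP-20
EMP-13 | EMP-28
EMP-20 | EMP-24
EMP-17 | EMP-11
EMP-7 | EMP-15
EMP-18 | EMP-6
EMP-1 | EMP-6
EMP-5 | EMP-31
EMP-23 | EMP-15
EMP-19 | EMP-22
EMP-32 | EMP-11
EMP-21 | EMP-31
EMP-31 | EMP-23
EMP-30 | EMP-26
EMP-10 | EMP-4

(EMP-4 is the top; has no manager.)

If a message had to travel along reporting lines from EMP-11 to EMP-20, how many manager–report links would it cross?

EMP-11 is 2 levels below EMP-27, and EMP-20 is 5 levels below EMP-27 (their lowest common manager). The shortest path runs up from EMP-11 to EMP-27 and back down to EMP-20: 2 + 5 = 7 links.

7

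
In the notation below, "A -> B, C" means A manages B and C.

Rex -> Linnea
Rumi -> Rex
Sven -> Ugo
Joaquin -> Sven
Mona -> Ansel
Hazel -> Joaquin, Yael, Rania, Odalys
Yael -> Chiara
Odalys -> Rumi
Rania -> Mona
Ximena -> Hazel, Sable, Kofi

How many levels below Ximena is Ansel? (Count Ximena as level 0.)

Chain from Ansel up to Ximena: Ansel → Mona → Rania → Hazel → Ximena. That is 4 steps up, so Ansel is 4 levels below Ximena.

4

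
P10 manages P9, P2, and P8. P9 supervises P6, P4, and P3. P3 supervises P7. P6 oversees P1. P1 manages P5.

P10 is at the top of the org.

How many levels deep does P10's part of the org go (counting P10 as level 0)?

4

The longest chain under P10 runs P10 → P9 → P6 → P1 → P5, which is 4 levels below P10.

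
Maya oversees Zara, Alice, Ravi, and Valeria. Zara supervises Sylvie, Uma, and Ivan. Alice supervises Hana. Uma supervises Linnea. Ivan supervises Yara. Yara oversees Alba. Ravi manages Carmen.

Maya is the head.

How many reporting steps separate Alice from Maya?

Chain from Alice up to Maya: Alice → Maya. That is 1 step up, so Alice is 1 level below Maya.

1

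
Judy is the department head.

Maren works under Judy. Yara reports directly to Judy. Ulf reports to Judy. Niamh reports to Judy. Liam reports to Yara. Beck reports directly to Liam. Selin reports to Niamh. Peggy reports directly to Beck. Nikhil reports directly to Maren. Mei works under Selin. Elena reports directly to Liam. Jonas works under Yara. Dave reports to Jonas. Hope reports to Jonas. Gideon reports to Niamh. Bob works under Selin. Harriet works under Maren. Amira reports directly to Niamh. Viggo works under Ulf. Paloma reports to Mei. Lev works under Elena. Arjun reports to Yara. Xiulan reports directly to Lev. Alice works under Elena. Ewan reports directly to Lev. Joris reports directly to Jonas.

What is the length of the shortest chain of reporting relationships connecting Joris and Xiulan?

Joris is 2 levels below Yara, and Xiulan is 4 levels below Yara (their lowest common manager). The shortest path runs up from Joris to Yara and back down to Xiulan: 2 + 4 = 6 links.

6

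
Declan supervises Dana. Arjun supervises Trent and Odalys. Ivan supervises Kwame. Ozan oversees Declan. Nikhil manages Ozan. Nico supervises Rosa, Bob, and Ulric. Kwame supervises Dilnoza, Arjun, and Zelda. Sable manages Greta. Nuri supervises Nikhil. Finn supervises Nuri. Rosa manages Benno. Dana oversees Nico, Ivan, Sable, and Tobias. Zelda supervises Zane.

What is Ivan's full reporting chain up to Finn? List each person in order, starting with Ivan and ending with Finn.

Ivan reports to Dana. Dana reports to Declan. Declan reports to Ozan. Ozan reports to Nikhil. Nikhil reports to Nuri. Nuri reports to Finn. Finn is at the top.

Ivan -> Dana -> Declan -> Ozan -> Nikhil -> Nuri -> Finn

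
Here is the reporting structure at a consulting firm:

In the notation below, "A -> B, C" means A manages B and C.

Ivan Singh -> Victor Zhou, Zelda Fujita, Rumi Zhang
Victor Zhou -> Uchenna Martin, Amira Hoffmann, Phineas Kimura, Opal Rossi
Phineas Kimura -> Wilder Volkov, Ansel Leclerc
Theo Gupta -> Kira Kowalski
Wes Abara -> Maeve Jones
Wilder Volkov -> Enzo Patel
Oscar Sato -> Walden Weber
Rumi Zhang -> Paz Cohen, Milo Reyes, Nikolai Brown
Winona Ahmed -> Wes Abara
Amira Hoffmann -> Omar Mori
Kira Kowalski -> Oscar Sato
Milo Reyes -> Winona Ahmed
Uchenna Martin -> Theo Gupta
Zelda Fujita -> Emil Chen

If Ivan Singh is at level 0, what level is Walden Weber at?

Chain from Walden Weber up to Ivan Singh: Walden Weber → Oscar Sato → Kira Kowalski → Theo Gupta → Uchenna Martin → Victor Zhou → Ivan Singh. That is 6 steps up, so Walden Weber is 6 levels below Ivan Singh.

6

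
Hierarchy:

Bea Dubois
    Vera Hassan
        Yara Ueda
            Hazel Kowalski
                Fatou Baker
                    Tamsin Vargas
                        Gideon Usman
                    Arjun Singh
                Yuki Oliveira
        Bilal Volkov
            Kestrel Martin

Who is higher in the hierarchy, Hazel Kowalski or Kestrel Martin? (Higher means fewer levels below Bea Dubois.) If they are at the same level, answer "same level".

Both Hazel Kowalski and Kestrel Martin are 3 levels below Bea Dubois.

same level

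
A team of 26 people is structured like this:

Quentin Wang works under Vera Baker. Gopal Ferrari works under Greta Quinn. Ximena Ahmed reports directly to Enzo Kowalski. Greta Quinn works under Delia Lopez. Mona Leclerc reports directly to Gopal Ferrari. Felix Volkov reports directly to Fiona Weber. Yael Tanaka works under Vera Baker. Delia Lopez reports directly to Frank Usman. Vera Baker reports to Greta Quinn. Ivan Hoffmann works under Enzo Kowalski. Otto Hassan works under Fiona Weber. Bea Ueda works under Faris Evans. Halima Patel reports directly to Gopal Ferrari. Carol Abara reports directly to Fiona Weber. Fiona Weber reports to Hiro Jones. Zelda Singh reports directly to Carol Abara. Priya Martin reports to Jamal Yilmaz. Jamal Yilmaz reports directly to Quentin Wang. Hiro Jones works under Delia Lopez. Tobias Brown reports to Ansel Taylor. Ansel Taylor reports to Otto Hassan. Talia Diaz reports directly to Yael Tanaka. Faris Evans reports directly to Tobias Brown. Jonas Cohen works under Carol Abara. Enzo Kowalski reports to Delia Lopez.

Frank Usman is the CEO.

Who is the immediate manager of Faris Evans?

Faris Evans reports directly to Tobias Brown.

Tobias Brown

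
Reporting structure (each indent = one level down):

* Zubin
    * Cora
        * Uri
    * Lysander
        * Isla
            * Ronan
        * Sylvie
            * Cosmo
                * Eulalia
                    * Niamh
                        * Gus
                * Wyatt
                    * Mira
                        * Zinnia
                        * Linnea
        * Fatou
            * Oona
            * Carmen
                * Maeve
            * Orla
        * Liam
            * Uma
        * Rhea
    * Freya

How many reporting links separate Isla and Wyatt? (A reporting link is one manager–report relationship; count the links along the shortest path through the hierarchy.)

4

Isla is 1 level below Lysander, and Wyatt is 3 levels below Lysander (their lowest common manager). The shortest path runs up from Isla to Lysander and back down to Wyatt: 1 + 3 = 4 links.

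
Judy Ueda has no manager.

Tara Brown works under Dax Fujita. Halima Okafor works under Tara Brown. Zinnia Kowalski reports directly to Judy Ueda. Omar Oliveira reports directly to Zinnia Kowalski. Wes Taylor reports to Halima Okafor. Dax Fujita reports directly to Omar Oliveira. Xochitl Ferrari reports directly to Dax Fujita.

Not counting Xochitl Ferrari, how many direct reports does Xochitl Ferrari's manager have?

Xochitl Ferrari reports to Dax Fujita. Dax Fujita's other direct reports are Tara Brown — 1 peer.

1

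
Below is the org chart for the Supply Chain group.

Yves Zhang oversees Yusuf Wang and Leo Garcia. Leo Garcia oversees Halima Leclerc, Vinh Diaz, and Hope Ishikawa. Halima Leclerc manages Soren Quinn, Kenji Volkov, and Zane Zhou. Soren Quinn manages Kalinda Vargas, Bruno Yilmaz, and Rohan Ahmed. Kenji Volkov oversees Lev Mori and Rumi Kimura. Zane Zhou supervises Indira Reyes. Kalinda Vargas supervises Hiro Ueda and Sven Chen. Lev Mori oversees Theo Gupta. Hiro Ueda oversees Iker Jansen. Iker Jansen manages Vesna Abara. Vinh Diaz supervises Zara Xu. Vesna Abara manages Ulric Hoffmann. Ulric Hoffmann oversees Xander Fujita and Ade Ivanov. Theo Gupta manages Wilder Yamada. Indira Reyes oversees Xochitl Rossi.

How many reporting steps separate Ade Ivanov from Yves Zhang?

Chain from Ade Ivanov up to Yves Zhang: Ade Ivanov → Ulric Hoffmann → Vesna Abara → Iker Jansen → Hiro Ueda → Kalinda Vargas → Soren Quinn → Halima Leclerc → Leo Garcia → Yves Zhang. That is 9 steps up, so Ade Ivanov is 9 levels below Yves Zhang.

9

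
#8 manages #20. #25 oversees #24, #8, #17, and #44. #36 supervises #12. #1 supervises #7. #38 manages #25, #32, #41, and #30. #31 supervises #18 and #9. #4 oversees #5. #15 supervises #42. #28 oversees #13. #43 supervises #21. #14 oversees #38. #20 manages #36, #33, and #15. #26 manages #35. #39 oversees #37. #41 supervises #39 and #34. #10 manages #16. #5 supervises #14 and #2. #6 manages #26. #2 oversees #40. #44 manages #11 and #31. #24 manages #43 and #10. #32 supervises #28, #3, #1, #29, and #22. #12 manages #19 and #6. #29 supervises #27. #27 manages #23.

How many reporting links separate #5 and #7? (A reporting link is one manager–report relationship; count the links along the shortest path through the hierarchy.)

5

#7 is in #5's organization: the chain from #7 up to #5 is #7 → #1 → #32 → #38 → #14 → #5, which is 5 links.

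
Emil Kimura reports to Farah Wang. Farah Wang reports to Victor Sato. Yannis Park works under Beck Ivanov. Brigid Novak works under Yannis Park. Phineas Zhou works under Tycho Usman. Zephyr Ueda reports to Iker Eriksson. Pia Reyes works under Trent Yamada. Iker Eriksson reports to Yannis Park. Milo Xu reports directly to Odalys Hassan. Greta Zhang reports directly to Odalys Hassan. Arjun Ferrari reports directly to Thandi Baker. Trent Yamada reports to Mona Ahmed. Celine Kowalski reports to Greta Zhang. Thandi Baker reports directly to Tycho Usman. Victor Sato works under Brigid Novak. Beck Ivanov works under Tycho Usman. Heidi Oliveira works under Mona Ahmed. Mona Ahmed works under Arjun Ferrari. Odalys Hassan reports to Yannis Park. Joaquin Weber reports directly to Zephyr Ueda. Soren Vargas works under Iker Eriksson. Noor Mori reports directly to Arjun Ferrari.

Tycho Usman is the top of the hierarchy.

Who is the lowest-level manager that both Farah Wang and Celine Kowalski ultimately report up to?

Yannis Park

Farah Wang's chain of managers is Victor Sato, Brigid Novak, Yannis Park, Beck Ivanov, Tycho Usman. Celine Kowalski's chain of managers is Greta Zhang, Odalys Hassan, Yannis Park, Beck Ivanov, Tycho Usman. The first manager that appears in both chains is Yannis Park.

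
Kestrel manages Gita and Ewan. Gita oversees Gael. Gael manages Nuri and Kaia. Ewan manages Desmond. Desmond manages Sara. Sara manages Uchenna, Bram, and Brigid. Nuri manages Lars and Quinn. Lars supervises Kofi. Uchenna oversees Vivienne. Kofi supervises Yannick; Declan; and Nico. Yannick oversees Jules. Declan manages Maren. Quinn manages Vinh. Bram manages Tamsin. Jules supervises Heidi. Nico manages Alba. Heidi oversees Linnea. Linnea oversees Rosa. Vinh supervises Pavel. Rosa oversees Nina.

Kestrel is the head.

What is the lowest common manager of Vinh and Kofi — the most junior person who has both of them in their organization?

Vinh's chain of managers is Quinn, Nuri, Gael, Gita, Kestrel. Kofi's chain of managers is Lars, Nuri, Gael, Gita, Kestrel. The first manager that appears in both chains is Nuri.

Nuri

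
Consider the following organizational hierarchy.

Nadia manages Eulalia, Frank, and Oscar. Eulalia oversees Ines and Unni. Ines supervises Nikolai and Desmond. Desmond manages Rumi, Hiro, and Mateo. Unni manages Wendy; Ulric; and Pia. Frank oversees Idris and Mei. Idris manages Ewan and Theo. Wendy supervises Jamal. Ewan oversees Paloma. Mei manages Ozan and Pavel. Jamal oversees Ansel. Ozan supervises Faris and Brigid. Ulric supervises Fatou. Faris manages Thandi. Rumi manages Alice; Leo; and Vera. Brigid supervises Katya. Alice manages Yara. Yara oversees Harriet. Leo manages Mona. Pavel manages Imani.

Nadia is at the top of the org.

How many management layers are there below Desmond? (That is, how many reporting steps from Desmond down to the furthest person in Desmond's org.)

The longest chain under Desmond runs Desmond → Rumi → Alice → Yara → Harriet, which is 4 levels below Desmond.

4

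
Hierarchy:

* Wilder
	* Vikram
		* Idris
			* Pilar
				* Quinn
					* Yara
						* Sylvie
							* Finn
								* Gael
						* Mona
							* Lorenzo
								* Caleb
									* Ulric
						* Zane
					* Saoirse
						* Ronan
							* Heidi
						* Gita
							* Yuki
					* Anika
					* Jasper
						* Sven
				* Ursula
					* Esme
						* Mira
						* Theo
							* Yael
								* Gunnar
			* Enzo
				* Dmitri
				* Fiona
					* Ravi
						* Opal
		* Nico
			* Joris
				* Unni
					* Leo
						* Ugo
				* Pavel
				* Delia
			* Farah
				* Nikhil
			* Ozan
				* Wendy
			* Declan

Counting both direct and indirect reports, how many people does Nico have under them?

11

Nico directly manages Joris, Farah, Ozan, Declan. Under Joris: Delia, Pavel, Unni, Leo, Ugo (5). Under Farah: Nikhil (1). Under Ozan: Wendy (1). Declan has no reports. So Nico's organization is 4 direct reports plus everyone under them: 6 + 2 + 2 + 1 = 11.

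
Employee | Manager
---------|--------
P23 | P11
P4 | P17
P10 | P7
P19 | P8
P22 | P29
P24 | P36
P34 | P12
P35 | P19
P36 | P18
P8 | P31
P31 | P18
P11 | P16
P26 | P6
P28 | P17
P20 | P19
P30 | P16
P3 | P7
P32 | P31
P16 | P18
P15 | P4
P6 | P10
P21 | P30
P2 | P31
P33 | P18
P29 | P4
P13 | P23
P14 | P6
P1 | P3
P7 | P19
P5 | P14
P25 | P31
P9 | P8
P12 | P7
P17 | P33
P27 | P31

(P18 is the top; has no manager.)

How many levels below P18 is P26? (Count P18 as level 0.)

7

Chain from P26 up to P18: P26 → P6 → P10 → P7 → P19 → P8 → P31 → P18. That is 7 steps up, so P26 is 7 levels below P18.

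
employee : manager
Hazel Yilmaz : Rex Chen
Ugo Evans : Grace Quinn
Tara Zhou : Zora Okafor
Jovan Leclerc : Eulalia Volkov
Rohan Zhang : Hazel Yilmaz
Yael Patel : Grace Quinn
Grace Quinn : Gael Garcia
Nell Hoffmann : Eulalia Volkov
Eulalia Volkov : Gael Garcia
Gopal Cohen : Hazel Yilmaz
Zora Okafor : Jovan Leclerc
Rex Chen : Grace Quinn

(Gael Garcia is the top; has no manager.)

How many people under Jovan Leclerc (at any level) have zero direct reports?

The only person in Jovan Leclerc's organization with no one reporting to them is Tara Zhou. That is 1.

1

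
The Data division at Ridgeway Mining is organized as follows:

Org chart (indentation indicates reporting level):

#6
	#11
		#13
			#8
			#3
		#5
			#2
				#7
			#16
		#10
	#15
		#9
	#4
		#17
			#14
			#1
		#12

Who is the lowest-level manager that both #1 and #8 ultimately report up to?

#6

#1's chain of managers is #17, #4, #6. #8's chain of managers is #13, #11, #6. The first manager that appears in both chains is #6.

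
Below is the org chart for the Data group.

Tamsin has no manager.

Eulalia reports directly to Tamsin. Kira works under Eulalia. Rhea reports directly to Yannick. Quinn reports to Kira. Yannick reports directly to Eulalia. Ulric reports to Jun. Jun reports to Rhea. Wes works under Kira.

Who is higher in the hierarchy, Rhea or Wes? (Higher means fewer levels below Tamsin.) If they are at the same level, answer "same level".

Both Rhea and Wes are 3 levels below Tamsin.

same level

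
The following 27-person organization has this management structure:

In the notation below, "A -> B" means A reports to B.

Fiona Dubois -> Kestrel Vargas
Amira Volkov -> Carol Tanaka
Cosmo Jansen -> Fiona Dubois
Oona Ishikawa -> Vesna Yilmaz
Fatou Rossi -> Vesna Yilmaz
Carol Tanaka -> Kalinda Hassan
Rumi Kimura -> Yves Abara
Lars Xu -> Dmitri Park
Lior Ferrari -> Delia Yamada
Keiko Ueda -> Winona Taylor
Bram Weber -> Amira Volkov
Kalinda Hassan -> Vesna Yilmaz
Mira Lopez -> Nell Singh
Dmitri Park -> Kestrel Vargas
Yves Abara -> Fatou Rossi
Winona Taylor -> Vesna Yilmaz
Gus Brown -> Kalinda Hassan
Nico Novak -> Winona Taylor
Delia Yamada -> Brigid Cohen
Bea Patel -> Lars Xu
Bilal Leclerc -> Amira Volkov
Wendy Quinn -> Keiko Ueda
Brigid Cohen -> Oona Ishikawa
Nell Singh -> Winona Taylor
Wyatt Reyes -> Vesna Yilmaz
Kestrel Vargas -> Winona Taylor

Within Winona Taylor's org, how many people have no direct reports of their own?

5

The people in Winona Taylor's organization with no one reporting to them are Nico Novak, Mira Lopez, Wendy Quinn, Cosmo Jansen, Bea Patel. That is 5.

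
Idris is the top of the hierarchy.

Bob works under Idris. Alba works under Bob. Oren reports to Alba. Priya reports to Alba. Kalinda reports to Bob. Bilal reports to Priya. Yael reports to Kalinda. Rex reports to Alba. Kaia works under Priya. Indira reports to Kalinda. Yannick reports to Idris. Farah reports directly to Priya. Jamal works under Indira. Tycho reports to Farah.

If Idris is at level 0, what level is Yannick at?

1

Chain from Yannick up to Idris: Yannick → Idris. That is 1 step up, so Yannick is 1 level below Idris.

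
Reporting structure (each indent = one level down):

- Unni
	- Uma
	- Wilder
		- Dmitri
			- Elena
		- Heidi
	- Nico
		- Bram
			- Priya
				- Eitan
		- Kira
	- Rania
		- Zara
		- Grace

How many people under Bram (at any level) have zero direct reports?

The only person in Bram's organization with no one reporting to them is Eitan. That is 1.

1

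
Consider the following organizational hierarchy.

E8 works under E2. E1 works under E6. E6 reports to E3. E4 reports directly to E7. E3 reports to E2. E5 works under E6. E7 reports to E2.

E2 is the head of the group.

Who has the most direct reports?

Direct-report counts: E2 has 3; E7 has 1; E3 has 1; E6 has 2. The largest is 3, held by E2.

E2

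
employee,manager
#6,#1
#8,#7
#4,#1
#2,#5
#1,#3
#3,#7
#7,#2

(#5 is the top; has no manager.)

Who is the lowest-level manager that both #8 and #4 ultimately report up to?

#7

#8's chain of managers is #7, #2, #5. #4's chain of managers is #1, #3, #7, #2, #5. The first manager that appears in both chains is #7.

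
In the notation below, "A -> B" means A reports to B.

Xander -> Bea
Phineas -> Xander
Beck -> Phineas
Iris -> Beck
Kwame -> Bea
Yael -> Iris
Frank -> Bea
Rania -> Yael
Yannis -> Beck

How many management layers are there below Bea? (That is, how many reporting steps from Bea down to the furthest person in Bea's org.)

The longest chain under Bea runs Bea → Xander → Phineas → Beck → Iris → Yael → Rania, which is 6 levels below Bea.

6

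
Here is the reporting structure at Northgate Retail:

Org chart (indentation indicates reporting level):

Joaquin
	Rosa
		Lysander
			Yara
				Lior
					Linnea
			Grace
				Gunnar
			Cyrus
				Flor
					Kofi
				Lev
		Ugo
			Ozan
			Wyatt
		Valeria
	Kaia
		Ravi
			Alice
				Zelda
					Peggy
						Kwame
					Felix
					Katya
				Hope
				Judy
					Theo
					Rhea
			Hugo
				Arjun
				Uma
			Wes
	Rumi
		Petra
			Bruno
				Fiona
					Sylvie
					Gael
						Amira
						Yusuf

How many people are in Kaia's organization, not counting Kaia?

15

Kaia directly manages Ravi. Under Ravi: Wes, Hugo, Uma, Arjun, Alice, Judy, Rhea, Theo, Hope, Zelda, Katya, Felix, Peggy, Kwame (14). That's 15 in total.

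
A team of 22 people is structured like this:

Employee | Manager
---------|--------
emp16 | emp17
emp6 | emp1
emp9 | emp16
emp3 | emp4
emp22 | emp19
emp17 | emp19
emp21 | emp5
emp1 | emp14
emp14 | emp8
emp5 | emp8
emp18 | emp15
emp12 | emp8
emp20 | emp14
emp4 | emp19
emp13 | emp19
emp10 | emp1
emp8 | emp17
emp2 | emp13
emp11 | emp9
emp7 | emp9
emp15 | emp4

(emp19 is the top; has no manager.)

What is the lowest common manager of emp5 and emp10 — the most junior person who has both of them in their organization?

emp5's chain of managers is emp8, emp17, emp19. emp10's chain of managers is emp1, emp14, emp8, emp17, emp19. The first manager that appears in both chains is emp8.

emp8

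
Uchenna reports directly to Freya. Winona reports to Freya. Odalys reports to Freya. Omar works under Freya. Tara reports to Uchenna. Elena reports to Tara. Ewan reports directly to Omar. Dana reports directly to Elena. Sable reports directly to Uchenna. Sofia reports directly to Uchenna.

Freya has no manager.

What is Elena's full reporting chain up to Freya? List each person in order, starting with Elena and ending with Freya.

Elena reports to Tara. Tara reports to Uchenna. Uchenna reports to Freya. Freya is at the top.

Elena -> Tara -> Uchenna -> Freya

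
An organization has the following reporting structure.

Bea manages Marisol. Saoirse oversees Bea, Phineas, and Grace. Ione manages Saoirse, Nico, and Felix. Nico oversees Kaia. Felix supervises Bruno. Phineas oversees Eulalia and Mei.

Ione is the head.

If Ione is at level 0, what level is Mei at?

Chain from Mei up to Ione: Mei → Phineas → Saoirse → Ione. That is 3 steps up, so Mei is 3 levels below Ione.

3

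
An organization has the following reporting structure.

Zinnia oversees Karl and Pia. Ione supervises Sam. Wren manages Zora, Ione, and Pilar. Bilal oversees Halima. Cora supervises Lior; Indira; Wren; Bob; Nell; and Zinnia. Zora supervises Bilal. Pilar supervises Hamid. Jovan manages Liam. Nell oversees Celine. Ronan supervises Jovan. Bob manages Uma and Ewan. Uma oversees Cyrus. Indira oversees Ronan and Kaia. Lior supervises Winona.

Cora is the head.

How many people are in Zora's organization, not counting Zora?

2

Zora directly manages Bilal. Under Bilal: Halima (1). That's 2 in total.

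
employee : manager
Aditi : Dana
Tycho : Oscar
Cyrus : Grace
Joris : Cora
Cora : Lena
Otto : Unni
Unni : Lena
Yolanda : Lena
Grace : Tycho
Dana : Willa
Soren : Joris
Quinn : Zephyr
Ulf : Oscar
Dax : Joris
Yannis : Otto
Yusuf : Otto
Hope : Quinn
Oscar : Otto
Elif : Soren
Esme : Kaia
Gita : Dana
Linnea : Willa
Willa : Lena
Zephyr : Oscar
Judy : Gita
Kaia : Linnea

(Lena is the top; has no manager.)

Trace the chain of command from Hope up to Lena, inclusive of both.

Hope -> Quinn -> Zephyr -> Oscar -> Otto -> Unni -> Lena

Hope reports to Quinn. Quinn reports to Zephyr. Zephyr reports to Oscar. Oscar reports to Otto. Otto reports to Unni. Unni reports to Lena. Lena is at the top.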